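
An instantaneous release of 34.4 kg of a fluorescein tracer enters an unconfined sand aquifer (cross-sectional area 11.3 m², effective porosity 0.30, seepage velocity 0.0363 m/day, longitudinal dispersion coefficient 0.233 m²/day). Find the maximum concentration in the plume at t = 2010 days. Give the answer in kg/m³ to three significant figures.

The peak of an instantaneous 1D plume sits at x = vt; there the Gaussian factor is 1 and C_max = M/(n_e·A·√(4πDt)), where n_e·A is the pore area the mass is dissolved in.
√(4πDt) = √(4π × 0.233 × 2010) = 76.72 m, so C_max = 34.4/(0.30 × 11.3 × 76.72) = 0.132 kg/m³.

0.132 kg/m³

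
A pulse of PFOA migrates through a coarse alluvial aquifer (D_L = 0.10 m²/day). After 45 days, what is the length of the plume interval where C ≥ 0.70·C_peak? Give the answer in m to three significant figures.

The plume is Gaussian with σ = √(2Dt) = √(2 × 0.10 × 45) = 3.000 m.
C/C_peak = exp(−Δx²/(2σ²)) = 0.70 ⇒ Δx = σ·√(−2 ln 0.70) = 3.000 × 0.8446 = 2.534 m.
Width = 2Δx = 5.07 m.

5.07 m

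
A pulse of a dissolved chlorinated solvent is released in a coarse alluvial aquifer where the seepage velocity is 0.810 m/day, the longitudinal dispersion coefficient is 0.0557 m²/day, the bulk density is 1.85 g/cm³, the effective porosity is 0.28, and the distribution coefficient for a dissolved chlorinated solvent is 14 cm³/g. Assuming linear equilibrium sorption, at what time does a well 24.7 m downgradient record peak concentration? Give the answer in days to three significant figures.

2840 days

Retardation factor R = 1 + ρ_b·K_d/n = 1 + 1.85 × 14/0.28 = 93.50.
Sorption retards both mechanisms: v_R = v/R = 0.008663 m/day, D_R = D/R = 0.0005957 m²/day.
Peak time from v_R²t² + 2D_R t − x² = 0: t = (√(D_R² + v_R²x²) − D_R)/v_R².
√(D_R² + v_R²x²) = √(0.0005957² + 0.008663² × 24.7²) = 0.2140; v_R² = 7.505e-05.
t = (0.2140 − 0.0005957)/7.505e-05 = 2840 days.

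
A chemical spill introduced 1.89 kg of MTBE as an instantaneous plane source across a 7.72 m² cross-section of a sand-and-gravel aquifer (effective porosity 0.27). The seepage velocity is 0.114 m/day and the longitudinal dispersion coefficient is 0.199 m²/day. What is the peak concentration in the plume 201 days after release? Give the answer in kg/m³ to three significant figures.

The peak of an instantaneous 1D plume sits at x = vt; there the Gaussian factor is 1 and C_max = M/(n_e·A·√(4πDt)), where n_e·A is the pore area the mass is dissolved in.
√(4πDt) = √(4π × 0.199 × 201) = 22.42 m, so C_max = 1.89/(0.27 × 7.72 × 22.42) = 0.0404 kg/m³.

0.0404 kg/m³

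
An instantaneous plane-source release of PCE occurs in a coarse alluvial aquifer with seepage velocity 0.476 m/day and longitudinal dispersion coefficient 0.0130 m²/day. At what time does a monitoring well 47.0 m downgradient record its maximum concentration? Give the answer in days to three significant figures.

For the 1D instantaneous-source solution, setting ∂C/∂t = 0 at fixed x gives v²t² + 2Dt − x² = 0, so t = (√(D² + v²x²) − D)/v².
√(D² + v²x²) = √(0.0130² + 0.476² × 47.0²) = 22.37; v² = 0.226576.
t = (22.37 − 0.0130)/0.226576 = 98.7 days (vs. the pure-advection estimate x/v = 98.7 d).

98.7 days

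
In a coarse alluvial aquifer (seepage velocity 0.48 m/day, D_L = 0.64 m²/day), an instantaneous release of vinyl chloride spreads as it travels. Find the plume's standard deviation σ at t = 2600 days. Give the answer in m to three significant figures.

Dispersive spreading gives a Gaussian with σ² = 2Dt; advection only shifts the center.
σ = √(2 × 0.64 × 2600) = 57.7 m.

57.7 m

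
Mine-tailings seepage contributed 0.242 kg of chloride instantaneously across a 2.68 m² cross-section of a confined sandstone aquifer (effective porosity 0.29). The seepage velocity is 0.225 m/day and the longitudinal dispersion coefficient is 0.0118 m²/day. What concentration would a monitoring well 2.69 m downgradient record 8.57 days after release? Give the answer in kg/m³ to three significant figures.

For an instantaneous plane source, C(x,t) = M/(n_e·A·√(4πDt)) · exp(−(x−vt)²/(4Dt)), with n_e·A the pore (flow) area.
Plume center vt = 0.225 × 8.57 = 1.92825 m, so the well at 2.69 m is 0.76175 m downgradient of the peak.
√(4πDt) = 1.127 m, giving peak height M/(n_e·A·√(4πDt)) = 0.242/(0.29 × 2.68 × 1.127) = 0.2763 kg/m³.
(x−vt)²/(4Dt) = (0.76175)²/(4 × 0.0118 × 8.57) = 1.435; exp(−1.435) = 0.2381.
C = 0.2763 × 0.2381 = 0.0658 kg/m³.

0.0658 kg/m³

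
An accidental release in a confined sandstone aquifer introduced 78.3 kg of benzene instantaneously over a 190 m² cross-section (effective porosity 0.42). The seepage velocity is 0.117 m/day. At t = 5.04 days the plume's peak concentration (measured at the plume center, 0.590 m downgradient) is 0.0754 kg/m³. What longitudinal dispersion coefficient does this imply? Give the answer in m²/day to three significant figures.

2.67 m²/day

At the plume center C_max = M/(n_e·A·√(4πDt)), so D = M²/(4πt·(n_e·A·C_max)²).
n_e·A·C_max = 0.42 × 190 × 0.0754 = 6.017 kg/m.
D = 78.3²/(4π × 5.04 × 6.017²) = 2.67 m²/day.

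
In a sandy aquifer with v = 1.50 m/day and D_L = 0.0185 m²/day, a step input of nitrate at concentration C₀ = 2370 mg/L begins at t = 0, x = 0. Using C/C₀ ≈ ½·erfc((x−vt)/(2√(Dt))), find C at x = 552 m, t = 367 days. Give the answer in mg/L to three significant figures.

For a continuous step input, C/C₀ ≈ ½·erfc((x−vt)/(2√(Dt))).
vt = 1.50 × 367 = 550.5 m and 2√(Dt) = 2√(0.0185 × 367) = 5.211 m.
Argument (x−vt)/(2√(Dt)) = (552 − 550.5)/5.211 = 0.2879; ½·erfc(0.2879) = 0.3419.
C = 2370 × 0.3419 = 810 mg/L.

810 mg/L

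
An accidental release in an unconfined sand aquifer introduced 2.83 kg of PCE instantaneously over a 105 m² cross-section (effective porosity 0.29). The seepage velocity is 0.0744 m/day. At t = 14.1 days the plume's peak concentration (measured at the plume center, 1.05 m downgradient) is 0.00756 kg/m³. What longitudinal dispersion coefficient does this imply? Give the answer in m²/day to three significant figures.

At the plume center C_max = M/(n_e·A·√(4πDt)), so D = M²/(4πt·(n_e·A·C_max)²).
n_e·A·C_max = 0.29 × 105 × 0.00756 = 0.2302 kg/m.
D = 2.83²/(4π × 14.1 × 0.2302²) = 0.853 m²/day.

0.853 m²/day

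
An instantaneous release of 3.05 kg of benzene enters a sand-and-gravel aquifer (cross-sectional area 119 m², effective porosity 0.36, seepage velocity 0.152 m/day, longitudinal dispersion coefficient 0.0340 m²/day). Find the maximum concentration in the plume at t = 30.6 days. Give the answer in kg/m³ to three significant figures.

The peak of an instantaneous 1D plume sits at x = vt; there the Gaussian factor is 1 and C_max = M/(n_e·A·√(4πDt)), where n_e·A is the pore area the mass is dissolved in.
√(4πDt) = √(4π × 0.0340 × 30.6) = 3.616 m, so C_max = 3.05/(0.36 × 119 × 3.616) = 0.0197 kg/m³.

0.0197 kg/m³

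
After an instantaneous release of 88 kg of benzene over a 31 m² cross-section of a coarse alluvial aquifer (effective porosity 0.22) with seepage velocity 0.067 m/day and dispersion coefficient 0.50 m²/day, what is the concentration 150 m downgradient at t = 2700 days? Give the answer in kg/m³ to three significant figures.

For an instantaneous plane source, C(x,t) = M/(n_e·A·√(4πDt)) · exp(−(x−vt)²/(4Dt)), with n_e·A the pore (flow) area.
Plume center vt = 0.067 × 2700 = 180.9 m, so the well at 150 m is 30.9 m upgradient of the peak.
√(4πDt) = 130.2 m, giving peak height M/(n_e·A·√(4πDt)) = 88/(0.22 × 31 × 130.2) = 0.09910 kg/m³.
(x−vt)²/(4Dt) = (-30.9)²/(4 × 0.50 × 2700) = 0.1768; exp(−0.1768) = 0.8379.
C = 0.09910 × 0.8379 = 0.0830 kg/m³.

0.0830 kg/m³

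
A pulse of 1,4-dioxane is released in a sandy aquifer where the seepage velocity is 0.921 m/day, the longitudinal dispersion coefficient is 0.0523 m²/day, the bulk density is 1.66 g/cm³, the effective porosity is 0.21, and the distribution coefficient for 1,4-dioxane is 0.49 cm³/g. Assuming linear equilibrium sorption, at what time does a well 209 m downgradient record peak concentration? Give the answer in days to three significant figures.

1110 days

Retardation factor R = 1 + ρ_b·K_d/n = 1 + 1.66 × 0.49/0.21 = 4.873.
Sorption retards both mechanisms: v_R = v/R = 0.1890 m/day, D_R = D/R = 0.01073 m²/day.
Peak time from v_R²t² + 2D_R t − x² = 0: t = (√(D_R² + v_R²x²) − D_R)/v_R².
√(D_R² + v_R²x²) = √(0.01073² + 0.1890² × 209²) = 39.50; v_R² = 0.03572.
t = (39.50 − 0.01073)/0.03572 = 1110 days.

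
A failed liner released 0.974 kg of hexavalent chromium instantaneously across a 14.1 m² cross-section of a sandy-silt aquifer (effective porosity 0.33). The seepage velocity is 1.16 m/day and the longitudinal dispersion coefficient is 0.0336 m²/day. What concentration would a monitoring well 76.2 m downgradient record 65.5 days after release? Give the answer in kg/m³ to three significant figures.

0.0396 kg/m³

For an instantaneous plane source, C(x,t) = M/(n_e·A·√(4πDt)) · exp(−(x−vt)²/(4Dt)), with n_e·A the pore (flow) area.
Plume center vt = 1.16 × 65.5 = 75.98 m, so the well at 76.2 m is 0.22 m downgradient of the peak.
√(4πDt) = 5.259 m, giving peak height M/(n_e·A·√(4πDt)) = 0.974/(0.33 × 14.1 × 5.259) = 0.03980 kg/m³.
(x−vt)²/(4Dt) = (0.22)²/(4 × 0.0336 × 65.5) = 0.005498; exp(−0.005498) = 0.9945.
C = 0.03980 × 0.9945 = 0.0396 kg/m³.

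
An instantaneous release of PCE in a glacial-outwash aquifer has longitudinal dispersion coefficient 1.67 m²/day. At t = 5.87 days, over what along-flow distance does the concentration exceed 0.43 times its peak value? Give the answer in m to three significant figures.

The plume is Gaussian with σ = √(2Dt) = √(2 × 1.67 × 5.87) = 4.428 m.
C/C_peak = exp(−Δx²/(2σ²)) = 0.43 ⇒ Δx = σ·√(−2 ln 0.43) = 4.428 × 1.299 = 5.752 m.
Width = 2Δx = 11.5 m.

11.5 m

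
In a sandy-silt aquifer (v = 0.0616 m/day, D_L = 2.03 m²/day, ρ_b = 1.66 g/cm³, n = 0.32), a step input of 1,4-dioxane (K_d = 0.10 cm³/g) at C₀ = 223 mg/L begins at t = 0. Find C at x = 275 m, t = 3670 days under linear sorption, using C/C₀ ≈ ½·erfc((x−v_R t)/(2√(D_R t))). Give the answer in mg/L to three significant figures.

22.6 mg/L

Retardation factor R = 1 + ρ_b·K_d/n = 1 + 1.66 × 0.10/0.32 = 1.519.
Sorption retards both mechanisms: v_R = v/R = 0.04055 m/day, D_R = D/R = 1.336 m²/day.
v_R·t = 0.04055 × 3670 = 148.8185 m; 2√(D_R t) = 140.0 m; argument = (275 − 148.8185)/140.0 = 0.9013.
C = C₀ × ½·erfc(0.9013) = 223 × 0.1012 = 22.6 mg/L.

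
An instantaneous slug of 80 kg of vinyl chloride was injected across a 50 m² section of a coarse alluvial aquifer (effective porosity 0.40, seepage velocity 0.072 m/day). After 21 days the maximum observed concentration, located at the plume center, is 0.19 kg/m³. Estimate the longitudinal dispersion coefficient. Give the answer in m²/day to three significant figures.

At the plume center C_max = M/(n_e·A·√(4πDt)), so D = M²/(4πt·(n_e·A·C_max)²).
n_e·A·C_max = 0.40 × 50 × 0.19 = 3.800 kg/m.
D = 80²/(4π × 21 × 3.800²) = 1.68 m²/day.

1.68 m²/day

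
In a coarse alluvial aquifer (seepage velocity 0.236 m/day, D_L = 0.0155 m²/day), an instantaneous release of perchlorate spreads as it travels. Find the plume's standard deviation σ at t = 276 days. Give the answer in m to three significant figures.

Dispersive spreading gives a Gaussian with σ² = 2Dt; advection only shifts the center.
σ = √(2 × 0.0155 × 276) = 2.93 m.

2.93 m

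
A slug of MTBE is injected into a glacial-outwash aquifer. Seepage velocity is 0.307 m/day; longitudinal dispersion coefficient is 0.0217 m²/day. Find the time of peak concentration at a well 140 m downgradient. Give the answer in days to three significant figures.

For the 1D instantaneous-source solution, setting ∂C/∂t = 0 at fixed x gives v²t² + 2Dt − x² = 0, so t = (√(D² + v²x²) − D)/v².
√(D² + v²x²) = √(0.0217² + 0.307² × 140²) = 42.98; v² = 0.094249.
t = (42.98 − 0.0217)/0.094249 = 456 days (vs. the pure-advection estimate x/v = 456 d).

456 days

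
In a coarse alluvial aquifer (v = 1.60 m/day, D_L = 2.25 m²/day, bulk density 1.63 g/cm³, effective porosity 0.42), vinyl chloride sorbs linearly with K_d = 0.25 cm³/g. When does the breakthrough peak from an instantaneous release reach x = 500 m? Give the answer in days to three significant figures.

Retardation factor R = 1 + ρ_b·K_d/n = 1 + 1.63 × 0.25/0.42 = 1.970.
Sorption retards both mechanisms: v_R = v/R = 0.8122 m/day, D_R = D/R = 1.142 m²/day.
Peak time from v_R²t² + 2D_R t − x² = 0: t = (√(D_R² + v_R²x²) − D_R)/v_R².
√(D_R² + v_R²x²) = √(1.142² + 0.8122² × 500²) = 406.1; v_R² = 0.6597.
t = (406.1 − 1.142)/0.6597 = 614 days.

614 days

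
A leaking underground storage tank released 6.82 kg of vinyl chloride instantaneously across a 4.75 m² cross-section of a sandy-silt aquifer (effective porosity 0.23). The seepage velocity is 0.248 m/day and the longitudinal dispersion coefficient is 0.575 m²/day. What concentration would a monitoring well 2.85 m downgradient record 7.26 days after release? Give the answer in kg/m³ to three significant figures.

For an instantaneous plane source, C(x,t) = M/(n_e·A·√(4πDt)) · exp(−(x−vt)²/(4Dt)), with n_e·A the pore (flow) area.
Plume center vt = 0.248 × 7.26 = 1.80048 m, so the well at 2.85 m is 1.04952 m downgradient of the peak.
√(4πDt) = 7.243 m, giving peak height M/(n_e·A·√(4πDt)) = 6.82/(0.23 × 4.75 × 7.243) = 0.8619 kg/m³.
(x−vt)²/(4Dt) = (1.04952)²/(4 × 0.575 × 7.26) = 0.06597; exp(−0.06597) = 0.9362.
C = 0.8619 × 0.9362 = 0.807 kg/m³.

0.807 kg/m³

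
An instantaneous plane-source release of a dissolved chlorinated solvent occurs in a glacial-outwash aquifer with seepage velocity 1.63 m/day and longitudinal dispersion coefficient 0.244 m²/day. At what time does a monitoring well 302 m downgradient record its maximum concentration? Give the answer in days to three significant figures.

185 days

For the 1D instantaneous-source solution, setting ∂C/∂t = 0 at fixed x gives v²t² + 2Dt − x² = 0, so t = (√(D² + v²x²) − D)/v².
√(D² + v²x²) = √(0.244² + 1.63² × 302²) = 492.3; v² = 2.6569.
t = (492.3 − 0.244)/2.6569 = 185 days (vs. the pure-advection estimate x/v = 185 d).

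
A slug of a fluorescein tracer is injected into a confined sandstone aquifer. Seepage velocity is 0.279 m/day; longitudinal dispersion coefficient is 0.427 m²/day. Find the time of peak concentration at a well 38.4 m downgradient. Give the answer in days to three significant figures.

For the 1D instantaneous-source solution, setting ∂C/∂t = 0 at fixed x gives v²t² + 2Dt − x² = 0, so t = (√(D² + v²x²) − D)/v².
√(D² + v²x²) = √(0.427² + 0.279² × 38.4²) = 10.72; v² = 0.077841.
t = (10.72 − 0.427)/0.077841 = 132 days (vs. the pure-advection estimate x/v = 138 d).

132 days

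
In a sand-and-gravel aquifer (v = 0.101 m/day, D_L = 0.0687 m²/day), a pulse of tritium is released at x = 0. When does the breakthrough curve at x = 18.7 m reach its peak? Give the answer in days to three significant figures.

For the 1D instantaneous-source solution, setting ∂C/∂t = 0 at fixed x gives v²t² + 2Dt − x² = 0, so t = (√(D² + v²x²) − D)/v².
√(D² + v²x²) = √(0.0687² + 0.101² × 18.7²) = 1.890; v² = 0.010201.
t = (1.890 − 0.0687)/0.010201 = 179 days (vs. the pure-advection estimate x/v = 185 d).

179 days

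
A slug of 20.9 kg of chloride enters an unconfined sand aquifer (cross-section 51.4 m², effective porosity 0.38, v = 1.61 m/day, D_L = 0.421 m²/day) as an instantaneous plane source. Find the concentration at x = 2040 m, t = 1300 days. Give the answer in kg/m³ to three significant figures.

0.00358 kg/m³

For an instantaneous plane source, C(x,t) = M/(n_e·A·√(4πDt)) · exp(−(x−vt)²/(4Dt)), with n_e·A the pore (flow) area.
Plume center vt = 1.61 × 1300 = 2093 m, so the well at 2040 m is 53 m upgradient of the peak.
√(4πDt) = 82.93 m, giving peak height M/(n_e·A·√(4πDt)) = 20.9/(0.38 × 51.4 × 82.93) = 0.01290 kg/m³.
(x−vt)²/(4Dt) = (-53)²/(4 × 0.421 × 1300) = 1.283; exp(−1.283) = 0.2772.
C = 0.01290 × 0.2772 = 0.00358 kg/m³.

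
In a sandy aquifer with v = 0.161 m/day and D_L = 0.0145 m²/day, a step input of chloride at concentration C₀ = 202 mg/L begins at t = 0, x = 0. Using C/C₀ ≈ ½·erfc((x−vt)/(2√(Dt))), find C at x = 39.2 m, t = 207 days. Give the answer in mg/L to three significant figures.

For a continuous step input, C/C₀ ≈ ½·erfc((x−vt)/(2√(Dt))).
vt = 0.161 × 207 = 33.327 m and 2√(Dt) = 2√(0.0145 × 207) = 3.465 m.
Argument (x−vt)/(2√(Dt)) = (39.2 − 33.327)/3.465 = 1.695; ½·erfc(1.695) = 0.008263.
C = 202 × 0.008263 = 1.67 mg/L.

1.67 mg/L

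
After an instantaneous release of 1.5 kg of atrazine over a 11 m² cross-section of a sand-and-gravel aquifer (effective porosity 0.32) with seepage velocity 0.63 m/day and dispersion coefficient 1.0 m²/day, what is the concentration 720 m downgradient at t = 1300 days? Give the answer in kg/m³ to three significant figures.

For an instantaneous plane source, C(x,t) = M/(n_e·A·√(4πDt)) · exp(−(x−vt)²/(4Dt)), with n_e·A the pore (flow) area.
Plume center vt = 0.63 × 1300 = 819 m, so the well at 720 m is 99 m upgradient of the peak.
√(4πDt) = 127.8 m, giving peak height M/(n_e·A·√(4πDt)) = 1.5/(0.32 × 11 × 127.8) = 0.003334 kg/m³.
(x−vt)²/(4Dt) = (-99)²/(4 × 1.0 × 1300) = 1.885; exp(−1.885) = 0.1518.
C = 0.003334 × 0.1518 = 0.000506 kg/m³.

0.000506 kg/m³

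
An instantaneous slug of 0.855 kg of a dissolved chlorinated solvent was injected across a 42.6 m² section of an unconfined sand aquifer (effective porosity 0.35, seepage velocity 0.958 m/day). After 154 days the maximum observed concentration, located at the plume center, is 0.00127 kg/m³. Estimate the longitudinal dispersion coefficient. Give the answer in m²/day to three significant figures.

At the plume center C_max = M/(n_e·A·√(4πDt)), so D = M²/(4πt·(n_e·A·C_max)²).
n_e·A·C_max = 0.35 × 42.6 × 0.00127 = 0.01894 kg/m.
D = 0.855²/(4π × 154 × 0.01894²) = 1.05 m²/day.

1.05 m²/day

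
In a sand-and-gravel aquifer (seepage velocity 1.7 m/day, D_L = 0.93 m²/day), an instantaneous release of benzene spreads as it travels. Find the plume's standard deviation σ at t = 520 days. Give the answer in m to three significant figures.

31.1 m

Dispersive spreading gives a Gaussian with σ² = 2Dt; advection only shifts the center.
σ = √(2 × 0.93 × 520) = 31.1 m.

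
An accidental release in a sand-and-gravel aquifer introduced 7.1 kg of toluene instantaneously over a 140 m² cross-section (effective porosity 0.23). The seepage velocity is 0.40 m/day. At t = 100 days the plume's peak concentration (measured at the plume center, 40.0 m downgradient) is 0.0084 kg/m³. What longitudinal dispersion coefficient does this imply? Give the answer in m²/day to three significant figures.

At the plume center C_max = M/(n_e·A·√(4πDt)), so D = M²/(4πt·(n_e·A·C_max)²).
n_e·A·C_max = 0.23 × 140 × 0.0084 = 0.2705 kg/m.
D = 7.1²/(4π × 100 × 0.2705²) = 0.548 m²/day.

0.548 m²/day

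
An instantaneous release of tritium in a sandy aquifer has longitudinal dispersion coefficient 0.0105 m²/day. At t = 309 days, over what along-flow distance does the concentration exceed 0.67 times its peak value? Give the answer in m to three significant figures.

The plume is Gaussian with σ = √(2Dt) = √(2 × 0.0105 × 309) = 2.547 m.
C/C_peak = exp(−Δx²/(2σ²)) = 0.67 ⇒ Δx = σ·√(−2 ln 0.67) = 2.547 × 0.8950 = 2.280 m.
Width = 2Δx = 4.56 m.

4.56 m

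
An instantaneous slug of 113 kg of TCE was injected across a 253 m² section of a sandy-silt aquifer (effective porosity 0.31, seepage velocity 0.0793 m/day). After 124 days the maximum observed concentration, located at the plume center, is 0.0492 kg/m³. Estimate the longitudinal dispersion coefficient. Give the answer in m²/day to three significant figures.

At the plume center C_max = M/(n_e·A·√(4πDt)), so D = M²/(4πt·(n_e·A·C_max)²).
n_e·A·C_max = 0.31 × 253 × 0.0492 = 3.859 kg/m.
D = 113²/(4π × 124 × 3.859²) = 0.550 m²/day.

0.550 m²/day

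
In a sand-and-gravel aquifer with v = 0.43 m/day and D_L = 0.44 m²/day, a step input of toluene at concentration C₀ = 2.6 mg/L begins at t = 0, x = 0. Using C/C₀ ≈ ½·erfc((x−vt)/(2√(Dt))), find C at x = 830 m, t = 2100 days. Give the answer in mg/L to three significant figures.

2.48 mg/L

For a continuous step input, C/C₀ ≈ ½·erfc((x−vt)/(2√(Dt))).
vt = 0.43 × 2100 = 903 m and 2√(Dt) = 2√(0.44 × 2100) = 60.79 m.
Argument (x−vt)/(2√(Dt)) = (830 − 903)/60.79 = -1.201; ½·erfc(-1.201) = 0.9553.
C = 2.6 × 0.9553 = 2.48 mg/L.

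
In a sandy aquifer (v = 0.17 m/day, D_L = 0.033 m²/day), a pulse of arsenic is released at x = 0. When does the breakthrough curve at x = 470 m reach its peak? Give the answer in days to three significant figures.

For the 1D instantaneous-source solution, setting ∂C/∂t = 0 at fixed x gives v²t² + 2Dt − x² = 0, so t = (√(D² + v²x²) − D)/v².
√(D² + v²x²) = √(0.033² + 0.17² × 470²) = 79.90; v² = 0.0289.
t = (79.90 − 0.033)/0.0289 = 2760 days (vs. the pure-advection estimate x/v = 2760 d).

2760 days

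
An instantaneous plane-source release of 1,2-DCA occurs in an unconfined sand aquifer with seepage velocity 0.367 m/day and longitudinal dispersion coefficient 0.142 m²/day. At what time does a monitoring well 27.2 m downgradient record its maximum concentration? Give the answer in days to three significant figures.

73.1 days

For the 1D instantaneous-source solution, setting ∂C/∂t = 0 at fixed x gives v²t² + 2Dt − x² = 0, so t = (√(D² + v²x²) − D)/v².
√(D² + v²x²) = √(0.142² + 0.367² × 27.2²) = 9.983; v² = 0.134689.
t = (9.983 − 0.142)/0.134689 = 73.1 days (vs. the pure-advection estimate x/v = 74.1 d).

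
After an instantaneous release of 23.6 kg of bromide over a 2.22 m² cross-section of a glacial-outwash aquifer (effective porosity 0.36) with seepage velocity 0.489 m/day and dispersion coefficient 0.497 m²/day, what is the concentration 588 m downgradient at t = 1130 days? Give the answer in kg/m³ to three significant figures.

0.201 kg/m³

For an instantaneous plane source, C(x,t) = M/(n_e·A·√(4πDt)) · exp(−(x−vt)²/(4Dt)), with n_e·A the pore (flow) area.
Plume center vt = 0.489 × 1130 = 552.57 m, so the well at 588 m is 35.43 m downgradient of the peak.
√(4πDt) = 84.01 m, giving peak height M/(n_e·A·√(4πDt)) = 23.6/(0.36 × 2.22 × 84.01) = 0.3515 kg/m³.
(x−vt)²/(4Dt) = (35.43)²/(4 × 0.497 × 1130) = 0.5588; exp(−0.5588) = 0.5719.
C = 0.3515 × 0.5719 = 0.201 kg/m³.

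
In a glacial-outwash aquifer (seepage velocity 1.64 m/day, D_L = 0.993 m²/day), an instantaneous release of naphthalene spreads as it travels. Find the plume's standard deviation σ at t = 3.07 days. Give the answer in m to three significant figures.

Dispersive spreading gives a Gaussian with σ² = 2Dt; advection only shifts the center.
σ = √(2 × 0.993 × 3.07) = 2.47 m.

2.47 m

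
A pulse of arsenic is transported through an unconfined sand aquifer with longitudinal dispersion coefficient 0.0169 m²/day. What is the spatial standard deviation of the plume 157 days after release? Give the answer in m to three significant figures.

Dispersive spreading gives a Gaussian with σ² = 2Dt; advection only shifts the center.
σ = √(2 × 0.0169 × 157) = 2.30 m.

2.30 m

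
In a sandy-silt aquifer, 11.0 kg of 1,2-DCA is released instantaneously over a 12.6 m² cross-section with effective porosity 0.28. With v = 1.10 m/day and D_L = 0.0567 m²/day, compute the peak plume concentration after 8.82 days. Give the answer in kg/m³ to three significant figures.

The peak of an instantaneous 1D plume sits at x = vt; there the Gaussian factor is 1 and C_max = M/(n_e·A·√(4πDt)), where n_e·A is the pore area the mass is dissolved in.
√(4πDt) = √(4π × 0.0567 × 8.82) = 2.507 m, so C_max = 11.0/(0.28 × 12.6 × 2.507) = 1.24 kg/m³.

1.24 kg/m³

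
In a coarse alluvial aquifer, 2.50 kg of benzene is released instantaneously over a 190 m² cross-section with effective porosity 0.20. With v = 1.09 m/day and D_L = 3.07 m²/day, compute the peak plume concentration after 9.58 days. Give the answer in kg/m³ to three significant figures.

The peak of an instantaneous 1D plume sits at x = vt; there the Gaussian factor is 1 and C_max = M/(n_e·A·√(4πDt)), where n_e·A is the pore area the mass is dissolved in.
√(4πDt) = √(4π × 3.07 × 9.58) = 19.22 m, so C_max = 2.50/(0.20 × 190 × 19.22) = 0.00342 kg/m³.

0.00342 kg/m³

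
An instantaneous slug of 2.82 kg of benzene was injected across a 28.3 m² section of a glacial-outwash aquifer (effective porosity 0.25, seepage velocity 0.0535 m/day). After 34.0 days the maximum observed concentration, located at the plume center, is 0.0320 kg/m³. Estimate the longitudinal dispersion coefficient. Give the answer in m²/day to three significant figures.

At the plume center C_max = M/(n_e·A·√(4πDt)), so D = M²/(4πt·(n_e·A·C_max)²).
n_e·A·C_max = 0.25 × 28.3 × 0.0320 = 0.2264 kg/m.
D = 2.82²/(4π × 34.0 × 0.2264²) = 0.363 m²/day.

0.363 m²/day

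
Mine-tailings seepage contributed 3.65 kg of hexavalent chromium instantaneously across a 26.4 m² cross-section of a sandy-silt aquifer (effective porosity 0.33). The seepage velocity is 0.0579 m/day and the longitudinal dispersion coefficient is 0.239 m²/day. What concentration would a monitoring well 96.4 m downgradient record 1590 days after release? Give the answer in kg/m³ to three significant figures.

0.00599 kg/m³

For an instantaneous plane source, C(x,t) = M/(n_e·A·√(4πDt)) · exp(−(x−vt)²/(4Dt)), with n_e·A the pore (flow) area.
Plume center vt = 0.0579 × 1590 = 92.061 m, so the well at 96.4 m is 4.339 m downgradient of the peak.
√(4πDt) = 69.10 m, giving peak height M/(n_e·A·√(4πDt)) = 3.65/(0.33 × 26.4 × 69.10) = 0.006063 kg/m³.
(x−vt)²/(4Dt) = (4.339)²/(4 × 0.239 × 1590) = 0.01239; exp(−0.01239) = 0.9877.
C = 0.006063 × 0.9877 = 0.00599 kg/m³.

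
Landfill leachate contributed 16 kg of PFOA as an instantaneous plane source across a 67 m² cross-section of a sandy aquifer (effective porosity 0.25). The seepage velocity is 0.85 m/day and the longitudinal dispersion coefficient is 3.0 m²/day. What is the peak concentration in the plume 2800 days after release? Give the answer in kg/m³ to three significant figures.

The peak of an instantaneous 1D plume sits at x = vt; there the Gaussian factor is 1 and C_max = M/(n_e·A·√(4πDt)), where n_e·A is the pore area the mass is dissolved in.
√(4πDt) = √(4π × 3.0 × 2800) = 324.9 m, so C_max = 16/(0.25 × 67 × 324.9) = 0.00294 kg/m³.

0.00294 kg/m³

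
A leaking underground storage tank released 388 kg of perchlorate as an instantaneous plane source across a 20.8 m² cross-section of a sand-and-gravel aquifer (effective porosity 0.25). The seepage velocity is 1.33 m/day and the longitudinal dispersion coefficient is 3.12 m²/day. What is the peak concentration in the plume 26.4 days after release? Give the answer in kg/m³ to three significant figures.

2.32 kg/m³

The peak of an instantaneous 1D plume sits at x = vt; there the Gaussian factor is 1 and C_max = M/(n_e·A·√(4πDt)), where n_e·A is the pore area the mass is dissolved in.
√(4πDt) = √(4π × 3.12 × 26.4) = 32.17 m, so C_max = 388/(0.25 × 20.8 × 32.17) = 2.32 kg/m³.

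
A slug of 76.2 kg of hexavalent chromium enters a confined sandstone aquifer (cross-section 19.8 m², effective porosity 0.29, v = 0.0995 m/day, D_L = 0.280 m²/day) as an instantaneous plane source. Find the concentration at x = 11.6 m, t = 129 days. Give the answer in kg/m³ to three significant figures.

For an instantaneous plane source, C(x,t) = M/(n_e·A·√(4πDt)) · exp(−(x−vt)²/(4Dt)), with n_e·A the pore (flow) area.
Plume center vt = 0.0995 × 129 = 12.8355 m, so the well at 11.6 m is 1.2355 m upgradient of the peak.
√(4πDt) = 21.30 m, giving peak height M/(n_e·A·√(4πDt)) = 76.2/(0.29 × 19.8 × 21.30) = 0.6230 kg/m³.
(x−vt)²/(4Dt) = (-1.2355)²/(4 × 0.280 × 129) = 0.01057; exp(−0.01057) = 0.9895.
C = 0.6230 × 0.9895 = 0.616 kg/m³.

0.616 kg/m³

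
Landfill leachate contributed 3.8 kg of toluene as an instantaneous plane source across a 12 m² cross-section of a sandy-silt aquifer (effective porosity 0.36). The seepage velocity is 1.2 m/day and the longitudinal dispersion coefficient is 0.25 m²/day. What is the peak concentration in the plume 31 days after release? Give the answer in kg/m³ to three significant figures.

0.0891 kg/m³

The peak of an instantaneous 1D plume sits at x = vt; there the Gaussian factor is 1 and C_max = M/(n_e·A·√(4πDt)), where n_e·A is the pore area the mass is dissolved in.
√(4πDt) = √(4π × 0.25 × 31) = 9.869 m, so C_max = 3.8/(0.36 × 12 × 9.869) = 0.0891 kg/m³.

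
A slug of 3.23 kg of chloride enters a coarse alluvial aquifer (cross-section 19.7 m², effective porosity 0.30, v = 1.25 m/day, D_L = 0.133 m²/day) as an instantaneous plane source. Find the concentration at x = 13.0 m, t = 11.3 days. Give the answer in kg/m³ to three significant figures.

0.102 kg/m³

For an instantaneous plane source, C(x,t) = M/(n_e·A·√(4πDt)) · exp(−(x−vt)²/(4Dt)), with n_e·A the pore (flow) area.
Plume center vt = 1.25 × 11.3 = 14.125 m, so the well at 13.0 m is 1.125 m upgradient of the peak.
√(4πDt) = 4.346 m, giving peak height M/(n_e·A·√(4πDt)) = 3.23/(0.30 × 19.7 × 4.346) = 0.1258 kg/m³.
(x−vt)²/(4Dt) = (-1.125)²/(4 × 0.133 × 11.3) = 0.2105; exp(−0.2105) = 0.8102.
C = 0.1258 × 0.8102 = 0.102 kg/m³.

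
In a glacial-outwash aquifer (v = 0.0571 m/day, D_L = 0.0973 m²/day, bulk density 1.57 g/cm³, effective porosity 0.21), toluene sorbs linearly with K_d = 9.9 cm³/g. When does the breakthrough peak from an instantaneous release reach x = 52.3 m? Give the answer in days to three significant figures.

Retardation factor R = 1 + ρ_b·K_d/n = 1 + 1.57 × 9.9/0.21 = 75.01.
Sorption retards both mechanisms: v_R = v/R = 0.0007612 m/day, D_R = D/R = 0.001297 m²/day.
Peak time from v_R²t² + 2D_R t − x² = 0: t = (√(D_R² + v_R²x²) − D_R)/v_R².
√(D_R² + v_R²x²) = √(0.001297² + 0.0007612² × 52.3²) = 0.03983; v_R² = 5.794e-07.
t = (0.03983 − 0.001297)/5.794e-07 = 66500 days.

66500 days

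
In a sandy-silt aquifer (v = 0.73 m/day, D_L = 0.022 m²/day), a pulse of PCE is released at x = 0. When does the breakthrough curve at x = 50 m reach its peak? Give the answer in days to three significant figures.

68.5 days

For the 1D instantaneous-source solution, setting ∂C/∂t = 0 at fixed x gives v²t² + 2Dt − x² = 0, so t = (√(D² + v²x²) − D)/v².
√(D² + v²x²) = √(0.022² + 0.73² × 50²) = 36.50; v² = 0.5329.
t = (36.50 − 0.022)/0.5329 = 68.5 days (vs. the pure-advection estimate x/v = 68.5 d).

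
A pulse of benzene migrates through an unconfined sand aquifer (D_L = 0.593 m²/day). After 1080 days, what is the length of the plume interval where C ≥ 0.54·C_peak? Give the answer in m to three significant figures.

79.5 m

The plume is Gaussian with σ = √(2Dt) = √(2 × 0.593 × 1080) = 35.79 m.
C/C_peak = exp(−Δx²/(2σ²)) = 0.54 ⇒ Δx = σ·√(−2 ln 0.54) = 35.79 × 1.110 = 39.73 m.
Width = 2Δx = 79.5 m.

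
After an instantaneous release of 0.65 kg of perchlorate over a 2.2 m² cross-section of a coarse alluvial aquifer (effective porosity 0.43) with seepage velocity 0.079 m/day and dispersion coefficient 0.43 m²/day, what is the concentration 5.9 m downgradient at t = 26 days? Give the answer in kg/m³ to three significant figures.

For an instantaneous plane source, C(x,t) = M/(n_e·A·√(4πDt)) · exp(−(x−vt)²/(4Dt)), with n_e·A the pore (flow) area.
Plume center vt = 0.079 × 26 = 2.054 m, so the well at 5.9 m is 3.846 m downgradient of the peak.
√(4πDt) = 11.85 m, giving peak height M/(n_e·A·√(4πDt)) = 0.65/(0.43 × 2.2 × 11.85) = 0.05798 kg/m³.
(x−vt)²/(4Dt) = (3.846)²/(4 × 0.43 × 26) = 0.3308; exp(−0.3308) = 0.7183.
C = 0.05798 × 0.7183 = 0.0416 kg/m³.

0.0416 kg/m³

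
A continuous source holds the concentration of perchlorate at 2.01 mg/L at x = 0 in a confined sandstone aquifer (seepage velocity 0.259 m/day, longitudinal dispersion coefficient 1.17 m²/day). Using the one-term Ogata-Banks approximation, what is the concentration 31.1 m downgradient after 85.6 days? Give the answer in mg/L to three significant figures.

0.531 mg/L

For a continuous step input, C/C₀ ≈ ½·erfc((x−vt)/(2√(Dt))).
vt = 0.259 × 85.6 = 22.1704 m and 2√(Dt) = 2√(1.17 × 85.6) = 20.02 m.
Argument (x−vt)/(2√(Dt)) = (31.1 − 22.1704)/20.02 = 0.4460; ½·erfc(0.4460) = 0.2641.
C = 2.01 × 0.2641 = 0.531 mg/L.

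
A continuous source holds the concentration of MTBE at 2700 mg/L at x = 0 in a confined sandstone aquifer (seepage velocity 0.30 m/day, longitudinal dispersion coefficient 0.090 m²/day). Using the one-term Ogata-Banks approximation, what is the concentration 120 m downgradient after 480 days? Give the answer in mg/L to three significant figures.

2690 mg/L

For a continuous step input, C/C₀ ≈ ½·erfc((x−vt)/(2√(Dt))).
vt = 0.30 × 480 = 144 m and 2√(Dt) = 2√(0.090 × 480) = 13.15 m.
Argument (x−vt)/(2√(Dt)) = (120 − 144)/13.15 = -1.825; ½·erfc(-1.825) = 0.9951.
C = 2700 × 0.9951 = 2690 mg/L.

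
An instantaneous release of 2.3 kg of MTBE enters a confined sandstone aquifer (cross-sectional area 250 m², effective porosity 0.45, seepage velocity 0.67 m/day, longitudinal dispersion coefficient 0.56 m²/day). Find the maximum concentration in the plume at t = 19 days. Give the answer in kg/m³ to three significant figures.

The peak of an instantaneous 1D plume sits at x = vt; there the Gaussian factor is 1 and C_max = M/(n_e·A·√(4πDt)), where n_e·A is the pore area the mass is dissolved in.
√(4πDt) = √(4π × 0.56 × 19) = 11.56 m, so C_max = 2.3/(0.45 × 250 × 11.56) = 0.00177 kg/m³.

0.00177 kg/m³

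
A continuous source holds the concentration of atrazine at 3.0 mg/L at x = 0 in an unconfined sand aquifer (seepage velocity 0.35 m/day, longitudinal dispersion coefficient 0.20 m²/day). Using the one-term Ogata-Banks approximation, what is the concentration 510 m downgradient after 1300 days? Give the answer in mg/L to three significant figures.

For a continuous step input, C/C₀ ≈ ½·erfc((x−vt)/(2√(Dt))).
vt = 0.35 × 1300 = 455 m and 2√(Dt) = 2√(0.20 × 1300) = 32.25 m.
Argument (x−vt)/(2√(Dt)) = (510 − 455)/32.25 = 1.705; ½·erfc(1.705) = 0.007949.
C = 3.0 × 0.007949 = 0.0238 mg/L.

0.0238 mg/L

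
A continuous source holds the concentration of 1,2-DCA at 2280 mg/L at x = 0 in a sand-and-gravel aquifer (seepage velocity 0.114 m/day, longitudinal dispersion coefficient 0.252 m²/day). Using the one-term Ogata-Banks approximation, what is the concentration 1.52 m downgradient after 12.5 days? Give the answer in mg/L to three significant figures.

For a continuous step input, C/C₀ ≈ ½·erfc((x−vt)/(2√(Dt))).
vt = 0.114 × 12.5 = 1.425 m and 2√(Dt) = 2√(0.252 × 12.5) = 3.550 m.
Argument (x−vt)/(2√(Dt)) = (1.52 − 1.425)/3.550 = 0.02676; ½·erfc(0.02676) = 0.4849.
C = 2280 × 0.4849 = 1110 mg/L.

1110 mg/L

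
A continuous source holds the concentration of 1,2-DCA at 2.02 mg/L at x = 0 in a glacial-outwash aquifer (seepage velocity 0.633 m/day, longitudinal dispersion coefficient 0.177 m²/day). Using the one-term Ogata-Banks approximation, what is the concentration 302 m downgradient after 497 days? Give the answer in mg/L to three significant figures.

1.67 mg/L

For a continuous step input, C/C₀ ≈ ½·erfc((x−vt)/(2√(Dt))).
vt = 0.633 × 497 = 314.601 m and 2√(Dt) = 2√(0.177 × 497) = 18.76 m.
Argument (x−vt)/(2√(Dt)) = (302 − 314.601)/18.76 = -0.6717; ½·erfc(-0.6717) = 0.8289.
C = 2.02 × 0.8289 = 1.67 mg/L.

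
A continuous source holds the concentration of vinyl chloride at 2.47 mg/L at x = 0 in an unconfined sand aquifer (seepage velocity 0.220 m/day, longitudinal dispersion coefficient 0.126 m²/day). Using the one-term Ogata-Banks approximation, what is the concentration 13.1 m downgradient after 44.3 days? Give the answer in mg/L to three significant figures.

0.390 mg/L

For a continuous step input, C/C₀ ≈ ½·erfc((x−vt)/(2√(Dt))).
vt = 0.220 × 44.3 = 9.746 m and 2√(Dt) = 2√(0.126 × 44.3) = 4.725 m.
Argument (x−vt)/(2√(Dt)) = (13.1 − 9.746)/4.725 = 0.7098; ½·erfc(0.7098) = 0.1577.
C = 2.47 × 0.1577 = 0.390 mg/L.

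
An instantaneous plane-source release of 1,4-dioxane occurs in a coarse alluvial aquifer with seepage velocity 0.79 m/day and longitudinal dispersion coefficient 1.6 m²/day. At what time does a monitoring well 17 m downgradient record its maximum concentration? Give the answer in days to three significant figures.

19.1 days

For the 1D instantaneous-source solution, setting ∂C/∂t = 0 at fixed x gives v²t² + 2Dt − x² = 0, so t = (√(D² + v²x²) − D)/v².
√(D² + v²x²) = √(1.6² + 0.79² × 17²) = 13.52; v² = 0.6241.
t = (13.52 − 1.6)/0.6241 = 19.1 days (vs. the pure-advection estimate x/v = 21.5 d).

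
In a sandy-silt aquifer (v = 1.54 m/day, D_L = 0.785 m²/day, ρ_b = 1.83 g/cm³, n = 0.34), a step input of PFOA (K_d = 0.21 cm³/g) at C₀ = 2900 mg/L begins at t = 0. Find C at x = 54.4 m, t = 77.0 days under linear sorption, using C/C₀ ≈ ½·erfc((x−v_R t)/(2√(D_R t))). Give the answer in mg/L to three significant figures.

1640 mg/L

Retardation factor R = 1 + ρ_b·K_d/n = 1 + 1.83 × 0.21/0.34 = 2.130.
Sorption retards both mechanisms: v_R = v/R = 0.7230 m/day, D_R = D/R = 0.3685 m²/day.
v_R·t = 0.7230 × 77.0 = 55.671 m; 2√(D_R t) = 10.65 m; argument = (54.4 − 55.671)/10.65 = -0.1193.
C = C₀ × ½·erfc(-0.1193) = 2900 × 0.5670 = 1640 mg/L.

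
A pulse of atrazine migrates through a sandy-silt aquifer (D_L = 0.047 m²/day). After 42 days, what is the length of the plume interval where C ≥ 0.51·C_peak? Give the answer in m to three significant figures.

4.61 m

The plume is Gaussian with σ = √(2Dt) = √(2 × 0.047 × 42) = 1.987 m.
C/C_peak = exp(−Δx²/(2σ²)) = 0.51 ⇒ Δx = σ·√(−2 ln 0.51) = 1.987 × 1.160 = 2.305 m.
Width = 2Δx = 4.61 m.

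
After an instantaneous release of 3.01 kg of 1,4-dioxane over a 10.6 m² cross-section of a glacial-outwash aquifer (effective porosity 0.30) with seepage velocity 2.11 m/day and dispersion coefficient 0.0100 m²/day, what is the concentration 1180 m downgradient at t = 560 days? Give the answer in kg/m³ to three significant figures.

For an instantaneous plane source, C(x,t) = M/(n_e·A·√(4πDt)) · exp(−(x−vt)²/(4Dt)), with n_e·A the pore (flow) area.
Plume center vt = 2.11 × 560 = 1181.6 m, so the well at 1180 m is 1.6 m upgradient of the peak.
√(4πDt) = 8.389 m, giving peak height M/(n_e·A·√(4πDt)) = 3.01/(0.30 × 10.6 × 8.389) = 0.1128 kg/m³.
(x−vt)²/(4Dt) = (-1.6)²/(4 × 0.0100 × 560) = 0.1143; exp(−0.1143) = 0.8920.
C = 0.1128 × 0.8920 = 0.101 kg/m³.

0.101 kg/m³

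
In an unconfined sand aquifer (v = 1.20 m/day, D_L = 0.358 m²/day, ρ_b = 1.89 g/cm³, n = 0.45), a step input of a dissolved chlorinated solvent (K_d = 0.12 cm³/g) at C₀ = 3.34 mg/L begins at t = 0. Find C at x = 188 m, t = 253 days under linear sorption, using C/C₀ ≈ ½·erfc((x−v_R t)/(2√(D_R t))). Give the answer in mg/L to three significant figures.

3.00 mg/L

Retardation factor R = 1 + ρ_b·K_d/n = 1 + 1.89 × 0.12/0.45 = 1.504.
Sorption retards both mechanisms: v_R = v/R = 0.7979 m/day, D_R = D/R = 0.2380 m²/day.
v_R·t = 0.7979 × 253 = 201.8687 m; 2√(D_R t) = 15.52 m; argument = (188 − 201.8687)/15.52 = -0.8936.
C = C₀ × ½·erfc(-0.8936) = 3.34 × 0.8968 = 3.00 mg/L.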